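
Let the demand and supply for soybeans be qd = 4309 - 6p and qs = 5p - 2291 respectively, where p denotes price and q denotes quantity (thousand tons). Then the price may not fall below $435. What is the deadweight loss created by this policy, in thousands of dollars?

0

Equilibrium: 4309 - 6p = 5p - 2291, so 6600 = 11p and p* = 600, q* = 709.
The floor of 435 is below the equilibrium price 600, so it is not binding; the market clears at p* = 600, q* = 709.
Since the control does not bind, no trades are prevented and deadweight loss is zero.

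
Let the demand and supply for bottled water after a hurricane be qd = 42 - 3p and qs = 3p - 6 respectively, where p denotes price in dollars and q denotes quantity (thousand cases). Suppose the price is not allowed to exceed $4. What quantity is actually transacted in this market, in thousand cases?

6

Equilibrium: 42 - 3p = 3p - 6, so 48 = 6p and p* = 8, q* = 18.
Since 4 < 8, the ceiling is binding.
At p = 4: qd = 42 - 3·4 = 30 and qs = 3·4 - 6 = 6.
The quantity actually transacted is the short side, supply: 6.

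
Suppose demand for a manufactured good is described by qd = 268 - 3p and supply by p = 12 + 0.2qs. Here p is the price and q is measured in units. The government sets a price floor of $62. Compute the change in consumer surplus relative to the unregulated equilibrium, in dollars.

Rearranging supply gives qs = 5p - 60. In a free market, 268 - 3p = 5p - 60 gives the equilibrium p* = 41, q* = 145.
The floor of 62 is above the equilibrium price 41, so it binds.
At p = 62: qd = 268 - 3·62 = 82 and qs = 5·62 - 60 = 250.
Consumer surplus without the control is ½ · (268/3 - 41) · 145 = 21025/6.
With the floor, consumers buy 82 units at 62, so CS = ½ · (268/3 - 62) · 82 = 3362/3.
Change in consumer surplus = 3362/3 - 21025/6 = -2383.5.

-2383.5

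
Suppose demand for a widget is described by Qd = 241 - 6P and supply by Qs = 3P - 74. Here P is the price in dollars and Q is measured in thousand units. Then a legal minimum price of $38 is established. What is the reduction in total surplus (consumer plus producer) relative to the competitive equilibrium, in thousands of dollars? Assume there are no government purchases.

81

Without the control the market clears where 241 - 6P = 3P - 74, i.e. P* = 35 and Q* = 31.
Since 38 > 35, the floor is binding.
At P = 38: Qd = 241 - 6·38 = 13 and Qs = 3·38 - 74 = 40.
Quantity traded falls to 13. At Q = 13 the demand price is (241 - 13)/6 = 38 and the supply price is (74 + 13)/3 = 29.
Deadweight loss = ½ · (38 - 29) · (31 - 13) = ½ · 9 · 18 = 81.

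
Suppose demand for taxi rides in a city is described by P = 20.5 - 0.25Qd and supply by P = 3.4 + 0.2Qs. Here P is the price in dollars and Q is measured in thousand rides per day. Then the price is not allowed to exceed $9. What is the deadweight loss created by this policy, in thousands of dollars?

Rearranging demand gives Qd = 82 - 4P; rearranging supply gives Qs = 5P - 17. Setting quantity demanded equal to quantity supplied, 82 - 4P = 5P - 17, gives P* = 11 and Q* = 38.
Because the ceiling (9) lies below the market-clearing price, it is binding.
At P = 9: Qd = 82 - 4·9 = 46 and Qs = 5·9 - 17 = 28.
Quantity traded falls to 28. At Q = 28 the demand price is (82 - 28)/4 = 13.5 and the supply price is (17 + 28)/5 = 9.
Deadweight loss = ½ · (13.5 - 9) · (38 - 28) = ½ · 4.5 · 10 = 22.5.

22.5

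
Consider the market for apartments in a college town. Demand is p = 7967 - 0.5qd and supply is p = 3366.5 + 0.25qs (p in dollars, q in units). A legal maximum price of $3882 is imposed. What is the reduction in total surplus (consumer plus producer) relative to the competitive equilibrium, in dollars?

6217944

Rearranging demand gives qd = 15934 - 2p; rearranging supply gives qs = 4p - 13466. In a free market, 15934 - 2p = 4p - 13466 gives the equilibrium p* = 4900, q* = 6134.
Since 3882 < 4900, the ceiling is binding.
At p = 3882: qd = 15934 - 2·3882 = 8170 and qs = 4·3882 - 13466 = 2062.
Quantity traded falls to 2062. At q = 2062 the demand price is (15934 - 2062)/2 = 6936 and the supply price is (13466 + 2062)/4 = 3882.
Deadweight loss = ½ · (6936 - 3882) · (6134 - 2062) = ½ · 3054 · 4072 = 6217944.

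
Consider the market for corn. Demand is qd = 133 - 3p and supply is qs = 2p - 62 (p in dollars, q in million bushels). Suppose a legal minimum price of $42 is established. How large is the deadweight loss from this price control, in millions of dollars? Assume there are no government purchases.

Equilibrium: 133 - 3p = 2p - 62, so 195 = 5p and p* = 39, q* = 16.
Since 42 > 39, the floor is binding.
At p = 42: qd = 133 - 3·42 = 7 and qs = 2·42 - 62 = 22.
Quantity traded falls to 7. At q = 7 the demand price is (133 - 7)/3 = 42 and the supply price is (62 + 7)/2 = 34.5.
Deadweight loss = ½ · (42 - 34.5) · (16 - 7) = ½ · 7.5 · 9 = 33.75.

33.75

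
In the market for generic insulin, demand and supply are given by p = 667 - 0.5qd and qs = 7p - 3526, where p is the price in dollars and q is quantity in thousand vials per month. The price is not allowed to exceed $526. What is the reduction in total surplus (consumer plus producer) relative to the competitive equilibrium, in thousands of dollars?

3087

Rearranging demand gives qd = 1334 - 2p. Equilibrium: 1334 - 2p = 7p - 3526, so 4860 = 9p and p* = 540, q* = 254.
The ceiling of 526 is below the equilibrium price 540, so it binds.
At p = 526: qd = 1334 - 2·526 = 282 and qs = 7·526 - 3526 = 156.
Quantity traded falls to 156. At q = 156 the demand price is (1334 - 156)/2 = 589 and the supply price is (3526 + 156)/7 = 526.
Deadweight loss = ½ · (589 - 526) · (254 - 156) = ½ · 63 · 98 = 3087.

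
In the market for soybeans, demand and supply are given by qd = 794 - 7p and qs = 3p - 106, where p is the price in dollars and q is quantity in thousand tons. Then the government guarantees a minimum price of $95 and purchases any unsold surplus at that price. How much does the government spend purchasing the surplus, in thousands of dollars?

4750

Setting quantity demanded equal to quantity supplied, 794 - 7p = 3p - 106, gives p* = 90 and q* = 164.
Because the floor (95) lies above the market-clearing price, it is binding.
At p = 95: qd = 794 - 7·95 = 129 and qs = 3·95 - 106 = 179.
Surplus = qs - qd = 50.
Government expenditure = surplus × support price = 50 × 95 = 4750.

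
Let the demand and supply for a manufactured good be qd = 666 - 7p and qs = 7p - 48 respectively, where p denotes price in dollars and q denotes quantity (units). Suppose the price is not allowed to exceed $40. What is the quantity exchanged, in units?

Without the control the market clears where 666 - 7p = 7p - 48, i.e. p* = 51 and q* = 309.
The ceiling of 40 is below the equilibrium price 51, so it binds.
At p = 40: qd = 666 - 7·40 = 386 and qs = 7·40 - 48 = 232.
The quantity actually transacted is the short side, supply: 232.

232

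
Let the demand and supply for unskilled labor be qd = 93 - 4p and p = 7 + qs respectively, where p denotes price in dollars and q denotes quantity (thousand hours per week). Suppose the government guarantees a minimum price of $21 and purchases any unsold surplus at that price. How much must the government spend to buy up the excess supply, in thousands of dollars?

105

Rearranging supply gives qs = p - 7. Setting quantity demanded equal to quantity supplied, 93 - 4p = p - 7, gives p* = 20 and q* = 13.
Since 21 > 20, the floor is binding.
At p = 21: qd = 93 - 4·21 = 9 and qs = 21 - 7 = 14.
Surplus = qs - qd = 5.
Government expenditure = surplus × support price = 5 × 21 = 105.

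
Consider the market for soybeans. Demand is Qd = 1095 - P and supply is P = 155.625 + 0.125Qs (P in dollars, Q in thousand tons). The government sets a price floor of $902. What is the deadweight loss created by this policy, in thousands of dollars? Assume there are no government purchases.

231842.25

Rearranging supply gives Qs = 8P - 1245. In a free market, 1095 - P = 8P - 1245 gives the equilibrium P* = 260, Q* = 835.
The floor of 902 is above the equilibrium price 260, so it binds.
At P = 902: Qd = 1095 - 902 = 193 and Qs = 8·902 - 1245 = 5971.
Quantity traded falls to 193. At Q = 193 the demand price is 1095 - 193 = 902 and the supply price is (1245 + 193)/8 = 179.75.
Deadweight loss = ½ · (902 - 179.75) · (835 - 193) = ½ · 722.25 · 642 = 231842.25.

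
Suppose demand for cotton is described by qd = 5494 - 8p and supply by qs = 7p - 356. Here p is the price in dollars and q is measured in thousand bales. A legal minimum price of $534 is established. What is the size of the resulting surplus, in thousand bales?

2160

Without the control the market clears where 5494 - 8p = 7p - 356, i.e. p* = 390 and q* = 2374.
Since 534 > 390, the floor is binding.
At p = 534: qd = 5494 - 8·534 = 1222 and qs = 7·534 - 356 = 3382.
Surplus = qs - qd = 3382 - 1222 = 2160.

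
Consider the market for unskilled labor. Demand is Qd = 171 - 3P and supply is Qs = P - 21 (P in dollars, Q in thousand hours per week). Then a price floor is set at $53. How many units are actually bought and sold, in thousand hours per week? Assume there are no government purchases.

12

Equilibrium: 171 - 3P = P - 21, so 192 = 4P and P* = 48, Q* = 27.
Since 53 > 48, the floor is binding.
At P = 53: Qd = 171 - 3·53 = 12 and Qs = 53 - 21 = 32.
The quantity actually transacted is the short side, demand: 12.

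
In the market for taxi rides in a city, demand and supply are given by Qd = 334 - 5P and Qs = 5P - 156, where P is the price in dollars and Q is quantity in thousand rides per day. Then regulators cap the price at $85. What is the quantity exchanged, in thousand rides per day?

Equilibrium: 334 - 5P = 5P - 156, so 490 = 10P and P* = 49, Q* = 89.
The ceiling of 85 is above the equilibrium price 49, so it is not binding; the market clears at P* = 49, Q* = 89.

89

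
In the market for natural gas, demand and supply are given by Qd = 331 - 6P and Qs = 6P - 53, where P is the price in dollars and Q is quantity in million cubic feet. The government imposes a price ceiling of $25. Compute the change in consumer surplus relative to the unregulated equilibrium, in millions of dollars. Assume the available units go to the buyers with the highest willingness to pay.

532

Without the control the market clears where 331 - 6P = 6P - 53, i.e. P* = 32 and Q* = 139.
Because the ceiling (25) lies below the market-clearing price, it is binding.
At P = 25: Qd = 331 - 6·25 = 181 and Qs = 6·25 - 53 = 97.
Consumer surplus without the control is ½ · (331/6 - 32) · 139 = 19321/12.
With the ceiling, 97 units are sold at 25 (assume they go to the highest-value buyers). The demand price at Q = 97 is 39, so CS = ½ · [(331/6 - 25) + (39 - 25)] · 97 = 25705/12.
Change in consumer surplus = 25705/12 - 19321/12 = 532.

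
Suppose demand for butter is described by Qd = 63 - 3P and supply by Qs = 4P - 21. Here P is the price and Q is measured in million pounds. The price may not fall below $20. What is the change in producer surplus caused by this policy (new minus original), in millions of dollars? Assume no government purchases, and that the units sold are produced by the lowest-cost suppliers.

Setting quantity demanded equal to quantity supplied, 63 - 3P = 4P - 21, gives P* = 12 and Q* = 27.
Because the floor (20) lies above the market-clearing price, it is binding.
At P = 20: Qd = 63 - 3·20 = 3 and Qs = 4·20 - 21 = 59.
Producer surplus without the control is ½ · (12 - 5.25) · 27 = 91.125.
With the floor, 3 units are sold at 20. The supply price at Q = 3 is 6, so PS = ½ · [(20 - 5.25) + (20 - 6)] · 3 = 43.125.
Change in producer surplus = 43.125 - 91.125 = -48.

-48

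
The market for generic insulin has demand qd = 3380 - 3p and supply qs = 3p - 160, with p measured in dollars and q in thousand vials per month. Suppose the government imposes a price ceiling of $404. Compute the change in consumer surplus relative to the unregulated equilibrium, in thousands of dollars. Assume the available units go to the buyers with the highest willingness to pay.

Without the control the market clears where 3380 - 3p = 3p - 160, i.e. p* = 590 and q* = 1610.
Since 404 < 590, the ceiling is binding.
At p = 404: qd = 3380 - 3·404 = 2168 and qs = 3·404 - 160 = 1052.
Consumer surplus without the control is ½ · (3380/3 - 590) · 1610 = 1296050/3.
With the ceiling, 1052 units are sold at 404 (assume they go to the highest-value buyers). The demand price at q = 1052 is 776, so CS = ½ · [(3380/3 - 404) + (776 - 404)] · 1052 = 1727384/3.
Change in consumer surplus = 1727384/3 - 1296050/3 = 143778.

143778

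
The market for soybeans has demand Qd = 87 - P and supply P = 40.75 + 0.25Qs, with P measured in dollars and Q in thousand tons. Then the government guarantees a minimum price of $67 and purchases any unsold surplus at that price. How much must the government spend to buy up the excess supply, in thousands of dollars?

5695

Rearranging supply gives Qs = 4P - 163. In a free market, 87 - P = 4P - 163 gives the equilibrium P* = 50, Q* = 37.
The floor of 67 is above the equilibrium price 50, so it binds.
At P = 67: Qd = 87 - 67 = 20 and Qs = 4·67 - 163 = 105.
Surplus = Qs - Qd = 85.
Government expenditure = surplus × support price = 85 × 67 = 5695.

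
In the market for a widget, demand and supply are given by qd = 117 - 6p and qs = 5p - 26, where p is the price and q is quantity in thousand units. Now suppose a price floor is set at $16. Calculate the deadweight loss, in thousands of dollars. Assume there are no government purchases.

59.4

Equilibrium: 117 - 6p = 5p - 26, so 143 = 11p and p* = 13, q* = 39.
The floor of 16 is above the equilibrium price 13, so it binds.
At p = 16: qd = 117 - 6·16 = 21 and qs = 5·16 - 26 = 54.
Quantity traded falls to 21. At q = 21 the demand price is (117 - 21)/6 = 16 and the supply price is (26 + 21)/5 = 9.4.
Deadweight loss = ½ · (16 - 9.4) · (39 - 21) = ½ · 6.6 · 18 = 59.4.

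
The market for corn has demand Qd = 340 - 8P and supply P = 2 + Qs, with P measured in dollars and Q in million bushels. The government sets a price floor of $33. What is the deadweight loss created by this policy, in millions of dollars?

Rearranging supply gives Qs = P - 2. Equilibrium: 340 - 8P = P - 2, so 342 = 9P and P* = 38, Q* = 36.
The floor of 33 is below the equilibrium price 38, so it is not binding; the market clears at P* = 38, Q* = 36.
Since the control does not bind, no trades are prevented and deadweight loss is zero.

0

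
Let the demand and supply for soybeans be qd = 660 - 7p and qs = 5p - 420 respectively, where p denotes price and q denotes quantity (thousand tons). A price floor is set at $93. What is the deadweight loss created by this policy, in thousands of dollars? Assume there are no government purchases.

75.6

Equilibrium: 660 - 7p = 5p - 420, so 1080 = 12p and p* = 90, q* = 30.
The floor of 93 is above the equilibrium price 90, so it binds.
At p = 93: qd = 660 - 7·93 = 9 and qs = 5·93 - 420 = 45.
Quantity traded falls to 9. At q = 9 the demand price is (660 - 9)/7 = 93 and the supply price is (420 + 9)/5 = 85.8.
Deadweight loss = ½ · (93 - 85.8) · (30 - 9) = ½ · 7.2 · 21 = 75.6.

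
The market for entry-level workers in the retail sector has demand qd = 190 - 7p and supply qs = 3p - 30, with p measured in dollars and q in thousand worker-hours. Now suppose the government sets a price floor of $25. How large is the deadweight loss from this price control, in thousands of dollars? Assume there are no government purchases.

Equilibrium: 190 - 7p = 3p - 30, so 220 = 10p and p* = 22, q* = 36.
The floor of 25 is above the equilibrium price 22, so it binds.
At p = 25: qd = 190 - 7·25 = 15 and qs = 3·25 - 30 = 45.
Quantity traded falls to 15. At q = 15 the demand price is (190 - 15)/7 = 25 and the supply price is (30 + 15)/3 = 15.
Deadweight loss = ½ · (25 - 15) · (36 - 15) = ½ · 10 · 21 = 105.

105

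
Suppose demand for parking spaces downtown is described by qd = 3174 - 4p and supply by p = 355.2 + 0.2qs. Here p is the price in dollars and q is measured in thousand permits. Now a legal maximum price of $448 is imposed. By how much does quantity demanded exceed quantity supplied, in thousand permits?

918

Rearranging supply gives qs = 5p - 1776. Equilibrium: 3174 - 4p = 5p - 1776, so 4950 = 9p and p* = 550, q* = 974.
Since 448 < 550, the ceiling is binding.
At p = 448: qd = 3174 - 4·448 = 1382 and qs = 5·448 - 1776 = 464.
Shortage = qd - qs = 1382 - 464 = 918.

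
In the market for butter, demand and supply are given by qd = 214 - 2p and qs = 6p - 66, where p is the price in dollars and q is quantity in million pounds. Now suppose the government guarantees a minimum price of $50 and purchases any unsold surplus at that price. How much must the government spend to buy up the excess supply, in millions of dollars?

In a free market, 214 - 2p = 6p - 66 gives the equilibrium p* = 35, q* = 144.
The floor of 50 is above the equilibrium price 35, so it binds.
At p = 50: qd = 214 - 2·50 = 114 and qs = 6·50 - 66 = 234.
Surplus = qs - qd = 120.
Government expenditure = surplus × support price = 120 × 50 = 6000.

6000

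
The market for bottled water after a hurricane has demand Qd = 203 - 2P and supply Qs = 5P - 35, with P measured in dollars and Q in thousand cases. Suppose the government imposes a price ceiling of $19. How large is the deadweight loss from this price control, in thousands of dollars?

1968.75

Without the control the market clears where 203 - 2P = 5P - 35, i.e. P* = 34 and Q* = 135.
Since 19 < 34, the ceiling is binding.
At P = 19: Qd = 203 - 2·19 = 165 and Qs = 5·19 - 35 = 60.
Quantity traded falls to 60. At Q = 60 the demand price is (203 - 60)/2 = 71.5 and the supply price is (35 + 60)/5 = 19.
Deadweight loss = ½ · (71.5 - 19) · (135 - 60) = ½ · 52.5 · 75 = 1968.75.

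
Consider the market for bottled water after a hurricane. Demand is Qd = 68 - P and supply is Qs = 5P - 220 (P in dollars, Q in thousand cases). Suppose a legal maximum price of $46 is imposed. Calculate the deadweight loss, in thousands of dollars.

Setting quantity demanded equal to quantity supplied, 68 - P = 5P - 220, gives P* = 48 and Q* = 20.
Since 46 < 48, the ceiling is binding.
At P = 46: Qd = 68 - 46 = 22 and Qs = 5·46 - 220 = 10.
Quantity traded falls to 10. At Q = 10 the demand price is 68 - 10 = 58 and the supply price is (220 + 10)/5 = 46.
Deadweight loss = ½ · (58 - 46) · (20 - 10) = ½ · 12 · 10 = 60.

60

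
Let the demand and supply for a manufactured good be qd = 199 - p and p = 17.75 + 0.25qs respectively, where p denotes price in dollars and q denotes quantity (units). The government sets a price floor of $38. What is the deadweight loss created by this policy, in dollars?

0

Rearranging supply gives qs = 4p - 71. Equilibrium: 199 - p = 4p - 71, so 270 = 5p and p* = 54, q* = 145.
The floor of 38 is below the equilibrium price 54, so it is not binding; the market clears at p* = 54, q* = 145.
Since the control does not bind, no trades are prevented and deadweight loss is zero.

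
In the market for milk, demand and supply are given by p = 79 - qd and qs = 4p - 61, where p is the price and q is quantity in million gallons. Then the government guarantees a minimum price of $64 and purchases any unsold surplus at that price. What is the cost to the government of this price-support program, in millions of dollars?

Rearranging demand gives qd = 79 - p. Equilibrium: 79 - p = 4p - 61, so 140 = 5p and p* = 28, q* = 51.
Since 64 > 28, the floor is binding.
At p = 64: qd = 79 - 64 = 15 and qs = 4·64 - 61 = 195.
Surplus = qs - qd = 180.
Government expenditure = surplus × support price = 180 × 64 = 11520.

11520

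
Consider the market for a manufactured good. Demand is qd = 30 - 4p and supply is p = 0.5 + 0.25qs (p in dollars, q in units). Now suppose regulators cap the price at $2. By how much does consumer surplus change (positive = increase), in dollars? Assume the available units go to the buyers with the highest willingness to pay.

Rearranging supply gives qs = 4p - 2. Setting quantity demanded equal to quantity supplied, 30 - 4p = 4p - 2, gives p* = 4 and q* = 14.
Since 2 < 4, the ceiling is binding.
At p = 2: qd = 30 - 4·2 = 22 and qs = 4·2 - 2 = 6.
Consumer surplus without the control is ½ · (7.5 - 4) · 14 = 24.5.
With the ceiling, 6 units are sold at 2 (assume they go to the highest-value buyers). The demand price at q = 6 is 6, so CS = ½ · [(7.5 - 2) + (6 - 2)] · 6 = 28.5.
Change in consumer surplus = 28.5 - 24.5 = 4.

4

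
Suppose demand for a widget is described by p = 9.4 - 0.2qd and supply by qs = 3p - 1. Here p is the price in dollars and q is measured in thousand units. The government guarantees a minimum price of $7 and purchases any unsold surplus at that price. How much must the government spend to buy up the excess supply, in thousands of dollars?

Rearranging demand gives qd = 47 - 5p. In a free market, 47 - 5p = 3p - 1 gives the equilibrium p* = 6, q* = 17.
The floor of 7 is above the equilibrium price 6, so it binds.
At p = 7: qd = 47 - 5·7 = 12 and qs = 3·7 - 1 = 20.
Surplus = qs - qd = 8.
Government expenditure = surplus × support price = 8 × 7 = 56.

56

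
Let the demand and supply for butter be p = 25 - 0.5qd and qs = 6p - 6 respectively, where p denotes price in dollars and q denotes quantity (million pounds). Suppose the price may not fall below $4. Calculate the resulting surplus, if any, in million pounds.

Rearranging demand gives qd = 50 - 2p. Equilibrium: 50 - 2p = 6p - 6, so 56 = 8p and p* = 7, q* = 36.
Since 4 is below p* = 7, the floor does not bind and the free-market outcome prevails.
Since the control does not bind, there is no surplus.

0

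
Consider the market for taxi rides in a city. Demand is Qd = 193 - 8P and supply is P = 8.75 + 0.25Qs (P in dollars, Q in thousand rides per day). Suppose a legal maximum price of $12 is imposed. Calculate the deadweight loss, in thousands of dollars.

Rearranging supply gives Qs = 4P - 35. Setting quantity demanded equal to quantity supplied, 193 - 8P = 4P - 35, gives P* = 19 and Q* = 41.
Since 12 < 19, the ceiling is binding.
At P = 12: Qd = 193 - 8·12 = 97 and Qs = 4·12 - 35 = 13.
Quantity traded falls to 13. At Q = 13 the demand price is (193 - 13)/8 = 22.5 and the supply price is (35 + 13)/4 = 12.
Deadweight loss = ½ · (22.5 - 12) · (41 - 13) = ½ · 10.5 · 28 = 147.

147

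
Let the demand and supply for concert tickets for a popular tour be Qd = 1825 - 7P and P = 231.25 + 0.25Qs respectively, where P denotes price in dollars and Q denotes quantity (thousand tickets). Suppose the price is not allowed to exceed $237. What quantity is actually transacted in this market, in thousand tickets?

23

Rearranging supply gives Qs = 4P - 925. Setting quantity demanded equal to quantity supplied, 1825 - 7P = 4P - 925, gives P* = 250 and Q* = 75.
Because the ceiling (237) lies below the market-clearing price, it is binding.
At P = 237: Qd = 1825 - 7·237 = 166 and Qs = 4·237 - 925 = 23.
The quantity actually transacted is the short side, supply: 23.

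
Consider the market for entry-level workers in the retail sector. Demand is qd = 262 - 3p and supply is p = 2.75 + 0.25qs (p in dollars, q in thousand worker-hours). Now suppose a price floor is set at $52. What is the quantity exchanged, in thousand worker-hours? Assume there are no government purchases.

Rearranging supply gives qs = 4p - 11. Setting quantity demanded equal to quantity supplied, 262 - 3p = 4p - 11, gives p* = 39 and q* = 145.
Since 52 > 39, the floor is binding.
At p = 52: qd = 262 - 3·52 = 106 and qs = 4·52 - 11 = 197.
The quantity actually transacted is the short side, demand: 106.

106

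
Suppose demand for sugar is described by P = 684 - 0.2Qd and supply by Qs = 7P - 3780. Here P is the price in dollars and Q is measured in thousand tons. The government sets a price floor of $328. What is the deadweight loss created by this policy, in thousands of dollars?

Rearranging demand gives Qd = 3420 - 5P. Setting quantity demanded equal to quantity supplied, 3420 - 5P = 7P - 3780, gives P* = 600 and Q* = 420.
The floor of 328 is below the equilibrium price 600, so it is not binding; the market clears at P* = 600, Q* = 420.
Since the control does not bind, no trades are prevented and deadweight loss is zero.

0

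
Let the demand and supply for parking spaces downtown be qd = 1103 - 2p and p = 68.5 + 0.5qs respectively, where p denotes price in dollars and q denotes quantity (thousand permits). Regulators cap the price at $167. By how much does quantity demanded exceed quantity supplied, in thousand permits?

572

Rearranging supply gives qs = 2p - 137. Equilibrium: 1103 - 2p = 2p - 137, so 1240 = 4p and p* = 310, q* = 483.
Because the ceiling (167) lies below the market-clearing price, it is binding.
At p = 167: qd = 1103 - 2·167 = 769 and qs = 2·167 - 137 = 197.
Shortage = qd - qs = 769 - 197 = 572.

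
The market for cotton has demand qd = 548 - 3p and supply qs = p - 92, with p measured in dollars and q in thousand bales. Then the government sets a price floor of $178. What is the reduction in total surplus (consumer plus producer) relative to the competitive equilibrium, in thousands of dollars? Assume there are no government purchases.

Without the control the market clears where 548 - 3p = p - 92, i.e. p* = 160 and q* = 68.
Since 178 > 160, the floor is binding.
At p = 178: qd = 548 - 3·178 = 14 and qs = 178 - 92 = 86.
Quantity traded falls to 14. At q = 14 the demand price is (548 - 14)/3 = 178 and the supply price is 92 + 14 = 106.
Deadweight loss = ½ · (178 - 106) · (68 - 14) = ½ · 72 · 54 = 1944.

1944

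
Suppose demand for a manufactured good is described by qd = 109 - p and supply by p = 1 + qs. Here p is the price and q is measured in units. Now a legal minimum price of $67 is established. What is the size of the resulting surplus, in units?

24

Rearranging supply gives qs = p - 1. Equilibrium: 109 - p = p - 1, so 110 = 2p and p* = 55, q* = 54.
Since 67 > 55, the floor is binding.
At p = 67: qd = 109 - 67 = 42 and qs = 67 - 1 = 66.
Surplus = qs - qd = 66 - 42 = 24.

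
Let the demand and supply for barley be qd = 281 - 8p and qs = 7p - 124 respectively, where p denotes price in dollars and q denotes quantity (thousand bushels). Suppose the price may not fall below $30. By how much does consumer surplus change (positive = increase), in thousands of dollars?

-159

Equilibrium: 281 - 8p = 7p - 124, so 405 = 15p and p* = 27, q* = 65.
The floor of 30 is above the equilibrium price 27, so it binds.
At p = 30: qd = 281 - 8·30 = 41 and qs = 7·30 - 124 = 86.
Consumer surplus without the control is ½ · (35.125 - 27) · 65 = 264.0625.
With the floor, consumers buy 41 units at 30, so CS = ½ · (35.125 - 30) · 41 = 105.0625.
Change in consumer surplus = 105.0625 - 264.0625 = -159.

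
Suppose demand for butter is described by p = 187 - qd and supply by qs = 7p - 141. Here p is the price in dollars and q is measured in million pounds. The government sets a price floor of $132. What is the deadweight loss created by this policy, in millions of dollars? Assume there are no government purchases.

4732

Rearranging demand gives qd = 187 - p. In a free market, 187 - p = 7p - 141 gives the equilibrium p* = 41, q* = 146.
The floor of 132 is above the equilibrium price 41, so it binds.
At p = 132: qd = 187 - 132 = 55 and qs = 7·132 - 141 = 783.
Quantity traded falls to 55. At q = 55 the demand price is 187 - 55 = 132 and the supply price is (141 + 55)/7 = 28.
Deadweight loss = ½ · (132 - 28) · (146 - 55) = ½ · 104 · 91 = 4732.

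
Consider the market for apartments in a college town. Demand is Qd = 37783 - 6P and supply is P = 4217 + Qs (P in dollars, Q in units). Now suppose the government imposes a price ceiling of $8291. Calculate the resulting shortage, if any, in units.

0

Rearranging supply gives Qs = P - 4217. Equilibrium: 37783 - 6P = P - 4217, so 42000 = 7P and P* = 6000, Q* = 1783.
Since 8291 is above P* = 6000, the ceiling does not bind and the free-market outcome prevails.
Since the control does not bind, there is no shortage.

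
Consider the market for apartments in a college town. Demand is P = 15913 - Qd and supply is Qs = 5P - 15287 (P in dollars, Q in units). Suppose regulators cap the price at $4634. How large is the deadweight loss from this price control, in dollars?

Rearranging demand gives Qd = 15913 - P. Equilibrium: 15913 - P = 5P - 15287, so 31200 = 6P and P* = 5200, Q* = 10713.
The ceiling of 4634 is below the equilibrium price 5200, so it binds.
At P = 4634: Qd = 15913 - 4634 = 11279 and Qs = 5·4634 - 15287 = 7883.
Quantity traded falls to 7883. At Q = 7883 the demand price is 15913 - 7883 = 8030 and the supply price is (15287 + 7883)/5 = 4634.
Deadweight loss = ½ · (8030 - 4634) · (10713 - 7883) = ½ · 3396 · 2830 = 4805340.

4805340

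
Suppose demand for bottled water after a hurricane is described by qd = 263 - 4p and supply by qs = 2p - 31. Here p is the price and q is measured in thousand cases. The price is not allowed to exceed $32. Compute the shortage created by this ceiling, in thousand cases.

102

Setting quantity demanded equal to quantity supplied, 263 - 4p = 2p - 31, gives p* = 49 and q* = 67.
The ceiling of 32 is below the equilibrium price 49, so it binds.
At p = 32: qd = 263 - 4·32 = 135 and qs = 2·32 - 31 = 33.
Shortage = qd - qs = 135 - 33 = 102.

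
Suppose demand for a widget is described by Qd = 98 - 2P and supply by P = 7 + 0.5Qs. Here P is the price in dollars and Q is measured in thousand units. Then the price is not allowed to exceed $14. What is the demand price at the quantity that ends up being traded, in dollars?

42

Rearranging supply gives Qs = 2P - 14. In a free market, 98 - 2P = 2P - 14 gives the equilibrium P* = 28, Q* = 42.
Since 14 < 28, the ceiling is binding.
At P = 14: Qd = 98 - 2·14 = 70 and Qs = 2·14 - 14 = 14.
Only 14 units reach the market. On the demand curve, the marginal buyer's willingness to pay at Q = 14 is (98 - 14)/2 = 42.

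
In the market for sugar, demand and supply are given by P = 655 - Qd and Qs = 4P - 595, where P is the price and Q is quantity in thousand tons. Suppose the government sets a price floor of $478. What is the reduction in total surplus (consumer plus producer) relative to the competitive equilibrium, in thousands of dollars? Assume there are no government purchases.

32490

Rearranging demand gives Qd = 655 - P. Equilibrium: 655 - P = 4P - 595, so 1250 = 5P and P* = 250, Q* = 405.
Since 478 > 250, the floor is binding.
At P = 478: Qd = 655 - 478 = 177 and Qs = 4·478 - 595 = 1317.
Quantity traded falls to 177. At Q = 177 the demand price is 655 - 177 = 478 and the supply price is (595 + 177)/4 = 193.
Deadweight loss = ½ · (478 - 193) · (405 - 177) = ½ · 285 · 228 = 32490.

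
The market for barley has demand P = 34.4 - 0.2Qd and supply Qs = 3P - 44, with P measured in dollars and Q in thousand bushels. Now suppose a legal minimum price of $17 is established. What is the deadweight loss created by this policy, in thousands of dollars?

0

Rearranging demand gives Qd = 172 - 5P. Without the control the market clears where 172 - 5P = 3P - 44, i.e. P* = 27 and Q* = 37.
Since 17 is below P* = 27, the floor does not bind and the free-market outcome prevails.
Since the control does not bind, no trades are prevented and deadweight loss is zero.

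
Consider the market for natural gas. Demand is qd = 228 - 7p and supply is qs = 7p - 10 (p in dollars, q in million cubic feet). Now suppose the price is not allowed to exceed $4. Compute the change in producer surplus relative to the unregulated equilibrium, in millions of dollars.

Setting quantity demanded equal to quantity supplied, 228 - 7p = 7p - 10, gives p* = 17 and q* = 109.
The ceiling of 4 is below the equilibrium price 17, so it binds.
At p = 4: qd = 228 - 7·4 = 200 and qs = 7·4 - 10 = 18.
Producer surplus without the control is ½ · (17 - 10/7) · 109 = 11881/14.
With the ceiling, producers sell 18 units at 4, so PS = ½ · (4 - 10/7) · 18 = 162/7.
Change in producer surplus = 162/7 - 11881/14 = -825.5.

-825.5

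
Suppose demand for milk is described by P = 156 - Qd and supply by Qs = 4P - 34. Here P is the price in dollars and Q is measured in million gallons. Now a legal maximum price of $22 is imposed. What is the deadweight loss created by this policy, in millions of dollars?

2560

Rearranging demand gives Qd = 156 - P. Setting quantity demanded equal to quantity supplied, 156 - P = 4P - 34, gives P* = 38 and Q* = 118.
Because the ceiling (22) lies below the market-clearing price, it is binding.
At P = 22: Qd = 156 - 22 = 134 and Qs = 4·22 - 34 = 54.
Quantity traded falls to 54. At Q = 54 the demand price is 156 - 54 = 102 and the supply price is (34 + 54)/4 = 22.
Deadweight loss = ½ · (102 - 22) · (118 - 54) = ½ · 80 · 64 = 2560.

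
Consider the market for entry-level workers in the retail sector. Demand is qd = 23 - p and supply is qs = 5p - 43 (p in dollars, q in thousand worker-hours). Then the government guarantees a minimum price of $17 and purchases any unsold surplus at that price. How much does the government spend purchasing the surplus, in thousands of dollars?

Setting quantity demanded equal to quantity supplied, 23 - p = 5p - 43, gives p* = 11 and q* = 12.
Since 17 > 11, the floor is binding.
At p = 17: qd = 23 - 17 = 6 and qs = 5·17 - 43 = 42.
Surplus = qs - qd = 36.
Government expenditure = surplus × support price = 36 × 17 = 612.

612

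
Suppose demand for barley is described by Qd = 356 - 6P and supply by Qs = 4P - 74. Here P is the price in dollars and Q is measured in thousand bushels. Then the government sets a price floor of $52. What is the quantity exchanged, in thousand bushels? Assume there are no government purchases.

Setting quantity demanded equal to quantity supplied, 356 - 6P = 4P - 74, gives P* = 43 and Q* = 98.
Since 52 > 43, the floor is binding.
At P = 52: Qd = 356 - 6·52 = 44 and Qs = 4·52 - 74 = 134.
The quantity actually transacted is the short side, demand: 44.

44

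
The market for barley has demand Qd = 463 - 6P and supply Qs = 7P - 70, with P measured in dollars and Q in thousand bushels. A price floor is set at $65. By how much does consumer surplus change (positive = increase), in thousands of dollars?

-3480

Equilibrium: 463 - 6P = 7P - 70, so 533 = 13P and P* = 41, Q* = 217.
The floor of 65 is above the equilibrium price 41, so it binds.
At P = 65: Qd = 463 - 6·65 = 73 and Qs = 7·65 - 70 = 385.
Consumer surplus without the control is ½ · (463/6 - 41) · 217 = 47089/12.
With the floor, consumers buy 73 units at 65, so CS = ½ · (463/6 - 65) · 73 = 5329/12.
Change in consumer surplus = 5329/12 - 47089/12 = -3480.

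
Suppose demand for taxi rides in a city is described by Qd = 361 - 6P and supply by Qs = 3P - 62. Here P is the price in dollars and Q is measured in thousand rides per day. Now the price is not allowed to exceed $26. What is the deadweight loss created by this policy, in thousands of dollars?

992.25

Equilibrium: 361 - 6P = 3P - 62, so 423 = 9P and P* = 47, Q* = 79.
The ceiling of 26 is below the equilibrium price 47, so it binds.
At P = 26: Qd = 361 - 6·26 = 205 and Qs = 3·26 - 62 = 16.
Quantity traded falls to 16. At Q = 16 the demand price is (361 - 16)/6 = 57.5 and the supply price is (62 + 16)/3 = 26.
Deadweight loss = ½ · (57.5 - 26) · (79 - 16) = ½ · 31.5 · 63 = 992.25.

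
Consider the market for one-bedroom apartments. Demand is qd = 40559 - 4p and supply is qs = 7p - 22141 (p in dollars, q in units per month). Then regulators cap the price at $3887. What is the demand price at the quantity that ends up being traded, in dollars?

Equilibrium: 40559 - 4p = 7p - 22141, so 62700 = 11p and p* = 5700, q* = 17759.
The ceiling of 3887 is below the equilibrium price 5700, so it binds.
At p = 3887: qd = 40559 - 4·3887 = 25011 and qs = 7·3887 - 22141 = 5068.
Only 5068 units reach the market. On the demand curve, the marginal buyer's willingness to pay at q = 5068 is (40559 - 5068)/4 = 8872.75.

8872.75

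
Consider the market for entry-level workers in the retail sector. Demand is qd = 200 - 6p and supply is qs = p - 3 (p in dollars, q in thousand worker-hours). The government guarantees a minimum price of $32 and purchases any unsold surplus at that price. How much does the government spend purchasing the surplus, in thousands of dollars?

Equilibrium: 200 - 6p = p - 3, so 203 = 7p and p* = 29, q* = 26.
The floor of 32 is above the equilibrium price 29, so it binds.
At p = 32: qd = 200 - 6·32 = 8 and qs = 32 - 3 = 29.
Surplus = qs - qd = 21.
Government expenditure = surplus × support price = 21 × 32 = 672.

672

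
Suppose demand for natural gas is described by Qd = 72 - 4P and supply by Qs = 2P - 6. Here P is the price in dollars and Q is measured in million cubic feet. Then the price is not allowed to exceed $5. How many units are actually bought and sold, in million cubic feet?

Without the control the market clears where 72 - 4P = 2P - 6, i.e. P* = 13 and Q* = 20.
Since 5 < 13, the ceiling is binding.
At P = 5: Qd = 72 - 4·5 = 52 and Qs = 2·5 - 6 = 4.
The quantity actually transacted is the short side, supply: 4.

4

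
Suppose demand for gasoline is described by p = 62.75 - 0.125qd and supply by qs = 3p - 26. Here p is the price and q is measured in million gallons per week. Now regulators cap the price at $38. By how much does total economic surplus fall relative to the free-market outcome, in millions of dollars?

Rearranging demand gives qd = 502 - 8p. In a free market, 502 - 8p = 3p - 26 gives the equilibrium p* = 48, q* = 118.
The ceiling of 38 is below the equilibrium price 48, so it binds.
At p = 38: qd = 502 - 8·38 = 198 and qs = 3·38 - 26 = 88.
Quantity traded falls to 88. At q = 88 the demand price is (502 - 88)/8 = 51.75 and the supply price is (26 + 88)/3 = 38.
Deadweight loss = ½ · (51.75 - 38) · (118 - 88) = ½ · 13.75 · 30 = 206.25.

206.25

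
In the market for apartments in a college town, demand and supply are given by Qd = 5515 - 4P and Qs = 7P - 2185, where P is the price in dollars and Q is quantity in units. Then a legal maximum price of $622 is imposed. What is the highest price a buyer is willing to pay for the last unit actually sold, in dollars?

Setting quantity demanded equal to quantity supplied, 5515 - 4P = 7P - 2185, gives P* = 700 and Q* = 2715.
Since 622 < 700, the ceiling is binding.
At P = 622: Qd = 5515 - 4·622 = 3027 and Qs = 7·622 - 2185 = 2169.
Only 2169 units reach the market. On the demand curve, the marginal buyer's willingness to pay at Q = 2169 is (5515 - 2169)/4 = 836.5.

836.5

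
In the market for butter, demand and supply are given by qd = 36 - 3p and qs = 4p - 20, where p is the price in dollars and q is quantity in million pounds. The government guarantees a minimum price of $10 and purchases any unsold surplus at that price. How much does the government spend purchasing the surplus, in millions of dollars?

140

Setting quantity demanded equal to quantity supplied, 36 - 3p = 4p - 20, gives p* = 8 and q* = 12.
Because the floor (10) lies above the market-clearing price, it is binding.
At p = 10: qd = 36 - 3·10 = 6 and qs = 4·10 - 20 = 20.
Surplus = qs - qd = 14.
Government expenditure = surplus × support price = 14 × 10 = 140.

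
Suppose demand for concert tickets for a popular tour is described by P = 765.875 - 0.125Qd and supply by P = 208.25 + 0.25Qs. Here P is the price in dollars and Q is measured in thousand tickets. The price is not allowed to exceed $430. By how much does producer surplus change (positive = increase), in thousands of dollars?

-178050

Rearranging demand gives Qd = 6127 - 8P; rearranging supply gives Qs = 4P - 833. Setting quantity demanded equal to quantity supplied, 6127 - 8P = 4P - 833, gives P* = 580 and Q* = 1487.
The ceiling of 430 is below the equilibrium price 580, so it binds.
At P = 430: Qd = 6127 - 8·430 = 2687 and Qs = 4·430 - 833 = 887.
Producer surplus without the control is ½ · (580 - 208.25) · 1487 = 276396.125.
With the ceiling, producers sell 887 units at 430, so PS = ½ · (430 - 208.25) · 887 = 98346.125.
Change in producer surplus = 98346.125 - 276396.125 = -178050.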